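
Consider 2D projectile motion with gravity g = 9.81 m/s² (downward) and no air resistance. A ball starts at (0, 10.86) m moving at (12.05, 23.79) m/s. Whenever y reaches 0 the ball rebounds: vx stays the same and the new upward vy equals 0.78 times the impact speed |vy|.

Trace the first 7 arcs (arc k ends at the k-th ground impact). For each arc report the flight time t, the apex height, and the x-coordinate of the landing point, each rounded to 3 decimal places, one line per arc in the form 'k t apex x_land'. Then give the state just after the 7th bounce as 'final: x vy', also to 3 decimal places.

1 5.270 39.706 63.507
2 4.438 24.157 116.990
3 3.462 14.697 158.708
4 2.700 8.942 191.247
5 2.106 5.440 216.628
6 1.643 3.310 236.425
7 1.281 2.014 251.867
final: 251.867 4.903

Arc 1: start y=10.860, vy=23.790 → t=5.270, apex=39.706, x_land=63.507, impact vy=-27.911
  bounce: vy ← 0.78·27.911 = 21.771
Arc 2: start y=0.000, vy=21.771 → t=4.438, apex=24.157, x_land=116.990, impact vy=-21.771
  bounce: vy ← 0.78·21.771 = 16.981
Arc 3: start y=0.000, vy=16.981 → t=3.462, apex=14.697, x_land=158.708, impact vy=-16.981
  bounce: vy ← 0.78·16.981 = 13.245
Arc 4: start y=0.000, vy=13.245 → t=2.700, apex=8.942, x_land=191.247, impact vy=-13.245
  bounce: vy ← 0.78·13.245 = 10.331
Arc 5: start y=0.000, vy=10.331 → t=2.106, apex=5.440, x_land=216.628, impact vy=-10.331
  bounce: vy ← 0.78·10.331 = 8.058
Arc 6: start y=0.000, vy=8.058 → t=1.643, apex=3.310, x_land=236.425, impact vy=-8.058
  bounce: vy ← 0.78·8.058 = 6.286
Arc 7: start y=0.000, vy=6.286 → t=1.281, apex=2.014, x_land=251.867, impact vy=-6.286
  bounce: vy ← 0.78·6.286 = 4.903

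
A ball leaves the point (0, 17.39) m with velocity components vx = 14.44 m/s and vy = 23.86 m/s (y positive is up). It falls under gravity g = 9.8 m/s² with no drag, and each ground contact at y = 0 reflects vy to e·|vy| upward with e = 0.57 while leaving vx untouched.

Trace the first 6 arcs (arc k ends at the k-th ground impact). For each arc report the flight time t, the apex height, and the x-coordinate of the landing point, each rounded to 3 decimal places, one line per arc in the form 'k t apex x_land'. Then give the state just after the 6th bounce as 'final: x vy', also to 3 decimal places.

1 5.513 46.436 79.609
2 3.509 15.087 130.285
3 2.000 4.902 159.171
4 1.140 1.593 175.635
5 0.650 0.517 185.020
6 0.370 0.168 190.369
final: 190.369 1.035

Arc 1: start y=17.390, vy=23.860 → t=5.513, apex=46.436, x_land=79.609, impact vy=-30.169
  bounce: vy ← 0.57·30.169 = 17.196
Arc 2: start y=0.000, vy=17.196 → t=3.509, apex=15.087, x_land=130.285, impact vy=-17.196
  bounce: vy ← 0.57·17.196 = 9.802
Arc 3: start y=0.000, vy=9.802 → t=2.000, apex=4.902, x_land=159.171, impact vy=-9.802
  bounce: vy ← 0.57·9.802 = 5.587
Arc 4: start y=0.000, vy=5.587 → t=1.140, apex=1.593, x_land=175.635, impact vy=-5.587
  bounce: vy ← 0.57·5.587 = 3.185
Arc 5: start y=0.000, vy=3.185 → t=0.650, apex=0.517, x_land=185.020, impact vy=-3.185
  bounce: vy ← 0.57·3.185 = 1.815
Arc 6: start y=0.000, vy=1.815 → t=0.370, apex=0.168, x_land=190.369, impact vy=-1.815
  bounce: vy ← 0.57·1.815 = 1.035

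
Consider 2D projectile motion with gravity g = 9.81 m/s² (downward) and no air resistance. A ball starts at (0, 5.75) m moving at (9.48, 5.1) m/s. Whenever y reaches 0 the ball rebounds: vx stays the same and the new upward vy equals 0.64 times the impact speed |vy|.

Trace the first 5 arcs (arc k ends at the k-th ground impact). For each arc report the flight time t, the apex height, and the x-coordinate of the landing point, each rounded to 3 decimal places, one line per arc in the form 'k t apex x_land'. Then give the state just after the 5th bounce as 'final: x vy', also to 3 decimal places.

1 1.721 7.076 16.314
2 1.537 2.898 30.889
3 0.984 1.187 40.216
4 0.630 0.486 46.186
5 0.403 0.199 50.006
final: 50.006 1.265

Arc 1: start y=5.750, vy=5.100 → t=1.721, apex=7.076, x_land=16.314, impact vy=-11.782
  bounce: vy ← 0.64·11.782 = 7.541
Arc 2: start y=0.000, vy=7.541 → t=1.537, apex=2.898, x_land=30.889, impact vy=-7.541
  bounce: vy ← 0.64·7.541 = 4.826
Arc 3: start y=0.000, vy=4.826 → t=0.984, apex=1.187, x_land=40.216, impact vy=-4.826
  bounce: vy ← 0.64·4.826 = 3.089
Arc 4: start y=0.000, vy=3.089 → t=0.630, apex=0.486, x_land=46.186, impact vy=-3.089
  bounce: vy ← 0.64·3.089 = 1.977
Arc 5: start y=0.000, vy=1.977 → t=0.403, apex=0.199, x_land=50.006, impact vy=-1.977
  bounce: vy ← 0.64·1.977 = 1.265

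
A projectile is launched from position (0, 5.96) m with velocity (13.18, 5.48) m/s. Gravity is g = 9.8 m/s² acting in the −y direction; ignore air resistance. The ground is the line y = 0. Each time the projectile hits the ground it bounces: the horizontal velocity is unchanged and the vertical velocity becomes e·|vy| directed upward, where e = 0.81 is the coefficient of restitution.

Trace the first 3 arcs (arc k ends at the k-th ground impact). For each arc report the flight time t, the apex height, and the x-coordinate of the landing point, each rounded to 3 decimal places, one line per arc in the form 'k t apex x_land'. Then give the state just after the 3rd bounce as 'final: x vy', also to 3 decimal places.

Arc 1: start y=5.960, vy=5.480 → t=1.796, apex=7.492, x_land=23.668, impact vy=-12.118
  bounce: vy ← 0.81·12.118 = 9.816
Arc 2: start y=0.000, vy=9.816 → t=2.003, apex=4.916, x_land=50.069, impact vy=-9.816
  bounce: vy ← 0.81·9.816 = 7.951
Arc 3: start y=0.000, vy=7.951 → t=1.623, apex=3.225, x_land=71.455, impact vy=-7.951
  bounce: vy ← 0.81·7.951 = 6.440

1 1.796 7.492 23.668
2 2.003 4.916 50.069
3 1.623 3.225 71.455
final: 71.455 6.440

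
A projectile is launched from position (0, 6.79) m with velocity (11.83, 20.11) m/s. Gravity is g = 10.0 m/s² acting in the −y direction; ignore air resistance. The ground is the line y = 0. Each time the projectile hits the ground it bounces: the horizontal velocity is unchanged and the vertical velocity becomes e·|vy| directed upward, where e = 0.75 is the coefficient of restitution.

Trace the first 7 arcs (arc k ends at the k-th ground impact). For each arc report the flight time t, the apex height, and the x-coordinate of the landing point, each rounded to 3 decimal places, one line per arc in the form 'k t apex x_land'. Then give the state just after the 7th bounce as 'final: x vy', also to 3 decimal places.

Arc 1: start y=6.790, vy=20.110 → t=4.335, apex=27.011, x_land=51.286, impact vy=-23.242
  bounce: vy ← 0.75·23.242 = 17.432
Arc 2: start y=0.000, vy=17.432 → t=3.486, apex=15.193, x_land=92.530, impact vy=-17.432
  bounce: vy ← 0.75·17.432 = 13.074
Arc 3: start y=0.000, vy=13.074 → t=2.615, apex=8.546, x_land=123.463, impact vy=-13.074
  bounce: vy ← 0.75·13.074 = 9.805
Arc 4: start y=0.000, vy=9.805 → t=1.961, apex=4.807, x_land=146.662, impact vy=-9.805
  bounce: vy ← 0.75·9.805 = 7.354
Arc 5: start y=0.000, vy=7.354 → t=1.471, apex=2.704, x_land=164.062, impact vy=-7.354
  bounce: vy ← 0.75·7.354 = 5.516
Arc 6: start y=0.000, vy=5.516 → t=1.103, apex=1.521, x_land=177.112, impact vy=-5.516
  bounce: vy ← 0.75·5.516 = 4.137
Arc 7: start y=0.000, vy=4.137 → t=0.827, apex=0.856, x_land=186.899, impact vy=-4.137
  bounce: vy ← 0.75·4.137 = 3.102

1 4.335 27.011 51.286
2 3.486 15.193 92.530
3 2.615 8.546 123.463
4 1.961 4.807 146.662
5 1.471 2.704 164.062
6 1.103 1.521 177.112
7 0.827 0.856 186.899
final: 186.899 3.102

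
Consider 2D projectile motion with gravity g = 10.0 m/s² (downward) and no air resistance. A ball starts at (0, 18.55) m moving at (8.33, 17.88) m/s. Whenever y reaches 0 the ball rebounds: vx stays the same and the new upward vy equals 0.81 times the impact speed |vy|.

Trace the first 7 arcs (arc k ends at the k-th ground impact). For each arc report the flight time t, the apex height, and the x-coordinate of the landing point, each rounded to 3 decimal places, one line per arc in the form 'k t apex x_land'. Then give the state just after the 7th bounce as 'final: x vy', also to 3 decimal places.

Arc 1: start y=18.550, vy=17.880 → t=4.416, apex=34.535, x_land=36.786, impact vy=-26.281
  bounce: vy ← 0.81·26.281 = 21.288
Arc 2: start y=0.000, vy=21.288 → t=4.258, apex=22.658, x_land=72.251, impact vy=-21.288
  bounce: vy ← 0.81·21.288 = 17.243
Arc 3: start y=0.000, vy=17.243 → t=3.449, apex=14.866, x_land=100.978, impact vy=-17.243
  bounce: vy ← 0.81·17.243 = 13.967
Arc 4: start y=0.000, vy=13.967 → t=2.793, apex=9.754, x_land=124.247, impact vy=-13.967
  bounce: vy ← 0.81·13.967 = 11.313
Arc 5: start y=0.000, vy=11.313 → t=2.263, apex=6.399, x_land=143.095, impact vy=-11.313
  bounce: vy ← 0.81·11.313 = 9.164
Arc 6: start y=0.000, vy=9.164 → t=1.833, apex=4.199, x_land=158.361, impact vy=-9.164
  bounce: vy ← 0.81·9.164 = 7.423
Arc 7: start y=0.000, vy=7.423 → t=1.485, apex=2.755, x_land=170.727, impact vy=-7.423
  bounce: vy ← 0.81·7.423 = 6.012

1 4.416 34.535 36.786
2 4.258 22.658 72.251
3 3.449 14.866 100.978
4 2.793 9.754 124.247
5 2.263 6.399 143.095
6 1.833 4.199 158.361
7 1.485 2.755 170.727
final: 170.727 6.012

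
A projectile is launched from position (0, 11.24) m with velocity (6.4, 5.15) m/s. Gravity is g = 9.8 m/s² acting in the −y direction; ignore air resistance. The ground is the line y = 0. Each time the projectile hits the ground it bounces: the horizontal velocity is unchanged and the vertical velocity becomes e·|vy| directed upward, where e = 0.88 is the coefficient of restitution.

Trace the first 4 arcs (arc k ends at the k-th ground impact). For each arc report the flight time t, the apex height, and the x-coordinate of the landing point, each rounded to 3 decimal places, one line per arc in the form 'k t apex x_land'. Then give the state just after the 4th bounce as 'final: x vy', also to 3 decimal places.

1 2.129 12.593 13.623
2 2.822 9.752 31.681
3 2.483 7.552 47.572
4 2.185 5.848 61.556
final: 61.556 9.422

Arc 1: start y=11.240, vy=5.150 → t=2.129, apex=12.593, x_land=13.623, impact vy=-15.711
  bounce: vy ← 0.88·15.711 = 13.825
Arc 2: start y=0.000, vy=13.825 → t=2.822, apex=9.752, x_land=31.681, impact vy=-13.825
  bounce: vy ← 0.88·13.825 = 12.166
Arc 3: start y=0.000, vy=12.166 → t=2.483, apex=7.552, x_land=47.572, impact vy=-12.166
  bounce: vy ← 0.88·12.166 = 10.706
Arc 4: start y=0.000, vy=10.706 → t=2.185, apex=5.848, x_land=61.556, impact vy=-10.706
  bounce: vy ← 0.88·10.706 = 9.422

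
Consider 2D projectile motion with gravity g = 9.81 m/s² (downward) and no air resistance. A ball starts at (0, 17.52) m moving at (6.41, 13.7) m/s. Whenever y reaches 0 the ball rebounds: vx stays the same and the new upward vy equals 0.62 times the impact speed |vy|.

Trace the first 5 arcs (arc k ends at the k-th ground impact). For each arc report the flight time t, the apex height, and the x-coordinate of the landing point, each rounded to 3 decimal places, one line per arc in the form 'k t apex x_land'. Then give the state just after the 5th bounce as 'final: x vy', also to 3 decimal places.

Arc 1: start y=17.520, vy=13.700 → t=3.746, apex=27.086, x_land=24.015, impact vy=-23.053
  bounce: vy ← 0.62·23.053 = 14.293
Arc 2: start y=0.000, vy=14.293 → t=2.914, apex=10.412, x_land=42.693, impact vy=-14.293
  bounce: vy ← 0.62·14.293 = 8.862
Arc 3: start y=0.000, vy=8.862 → t=1.807, apex=4.002, x_land=54.274, impact vy=-8.862
  bounce: vy ← 0.62·8.862 = 5.494
Arc 4: start y=0.000, vy=5.494 → t=1.120, apex=1.539, x_land=61.453, impact vy=-5.494
  bounce: vy ← 0.62·5.494 = 3.406
Arc 5: start y=0.000, vy=3.406 → t=0.694, apex=0.591, x_land=65.905, impact vy=-3.406
  bounce: vy ← 0.62·3.406 = 2.112

1 3.746 27.086 24.015
2 2.914 10.412 42.693
3 1.807 4.002 54.274
4 1.120 1.539 61.453
5 0.694 0.591 65.905
final: 65.905 2.112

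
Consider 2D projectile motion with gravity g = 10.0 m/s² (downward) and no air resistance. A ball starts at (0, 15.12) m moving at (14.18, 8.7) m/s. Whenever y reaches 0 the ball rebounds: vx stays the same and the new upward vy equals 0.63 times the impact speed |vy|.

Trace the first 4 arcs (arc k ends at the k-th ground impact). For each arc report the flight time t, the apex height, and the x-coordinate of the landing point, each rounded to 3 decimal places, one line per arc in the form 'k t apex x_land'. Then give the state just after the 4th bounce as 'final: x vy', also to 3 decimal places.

1 2.814 18.904 39.909
2 2.450 7.503 74.650
3 1.544 2.978 96.537
4 0.972 1.182 110.326
final: 110.326 3.063

Arc 1: start y=15.120, vy=8.700 → t=2.814, apex=18.904, x_land=39.909, impact vy=-19.445
  bounce: vy ← 0.63·19.445 = 12.250
Arc 2: start y=0.000, vy=12.250 → t=2.450, apex=7.503, x_land=74.650, impact vy=-12.250
  bounce: vy ← 0.63·12.250 = 7.718
Arc 3: start y=0.000, vy=7.718 → t=1.544, apex=2.978, x_land=96.537, impact vy=-7.718
  bounce: vy ← 0.63·7.718 = 4.862
Arc 4: start y=0.000, vy=4.862 → t=0.972, apex=1.182, x_land=110.326, impact vy=-4.862
  bounce: vy ← 0.63·4.862 = 3.063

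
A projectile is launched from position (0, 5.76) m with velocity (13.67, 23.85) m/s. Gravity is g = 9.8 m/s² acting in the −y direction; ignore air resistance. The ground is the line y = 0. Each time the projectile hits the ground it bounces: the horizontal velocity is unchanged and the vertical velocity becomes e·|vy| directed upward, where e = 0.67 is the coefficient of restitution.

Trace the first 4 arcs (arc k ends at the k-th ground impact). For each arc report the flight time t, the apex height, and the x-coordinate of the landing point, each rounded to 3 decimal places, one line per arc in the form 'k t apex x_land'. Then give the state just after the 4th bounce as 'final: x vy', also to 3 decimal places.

Arc 1: start y=5.760, vy=23.850 → t=5.098, apex=34.782, x_land=69.689, impact vy=-26.110
  bounce: vy ← 0.67·26.110 = 17.494
Arc 2: start y=0.000, vy=17.494 → t=3.570, apex=15.613, x_land=118.492, impact vy=-17.494
  bounce: vy ← 0.67·17.494 = 11.721
Arc 3: start y=0.000, vy=11.721 → t=2.392, apex=7.009, x_land=151.190, impact vy=-11.721
  bounce: vy ← 0.67·11.721 = 7.853
Arc 4: start y=0.000, vy=7.853 → t=1.603, apex=3.146, x_land=173.098, impact vy=-7.853
  bounce: vy ← 0.67·7.853 = 5.261

1 5.098 34.782 69.689
2 3.570 15.613 118.492
3 2.392 7.009 151.190
4 1.603 3.146 173.098
final: 173.098 5.261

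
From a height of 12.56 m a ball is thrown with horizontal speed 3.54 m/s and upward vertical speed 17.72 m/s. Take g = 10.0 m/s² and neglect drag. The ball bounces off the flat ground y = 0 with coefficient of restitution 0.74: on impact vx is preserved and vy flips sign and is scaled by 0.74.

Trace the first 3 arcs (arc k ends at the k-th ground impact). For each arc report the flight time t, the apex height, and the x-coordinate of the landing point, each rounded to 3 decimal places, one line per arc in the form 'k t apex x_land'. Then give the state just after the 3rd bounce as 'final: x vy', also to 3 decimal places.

Arc 1: start y=12.560, vy=17.720 → t=4.149, apex=28.260, x_land=14.689, impact vy=-23.774
  bounce: vy ← 0.74·23.774 = 17.593
Arc 2: start y=0.000, vy=17.593 → t=3.519, apex=15.475, x_land=27.144, impact vy=-17.593
  bounce: vy ← 0.74·17.593 = 13.019
Arc 3: start y=0.000, vy=13.019 → t=2.604, apex=8.474, x_land=36.362, impact vy=-13.019
  bounce: vy ← 0.74·13.019 = 9.634

1 4.149 28.260 14.689
2 3.519 15.475 27.144
3 2.604 8.474 36.362
final: 36.362 9.634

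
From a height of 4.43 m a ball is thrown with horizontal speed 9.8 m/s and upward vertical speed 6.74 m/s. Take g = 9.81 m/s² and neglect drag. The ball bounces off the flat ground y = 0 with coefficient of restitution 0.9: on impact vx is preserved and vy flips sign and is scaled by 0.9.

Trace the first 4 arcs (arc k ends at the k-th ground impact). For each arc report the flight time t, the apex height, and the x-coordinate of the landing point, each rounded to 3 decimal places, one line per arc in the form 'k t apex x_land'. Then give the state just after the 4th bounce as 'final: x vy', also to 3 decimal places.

Arc 1: start y=4.430, vy=6.740 → t=1.860, apex=6.745, x_land=18.225, impact vy=-11.504
  bounce: vy ← 0.9·11.504 = 10.354
Arc 2: start y=0.000, vy=10.354 → t=2.111, apex=5.464, x_land=38.912, impact vy=-10.354
  bounce: vy ← 0.9·10.354 = 9.318
Arc 3: start y=0.000, vy=9.318 → t=1.900, apex=4.426, x_land=57.529, impact vy=-9.318
  bounce: vy ← 0.9·9.318 = 8.386
Arc 4: start y=0.000, vy=8.386 → t=1.710, apex=3.585, x_land=74.285, impact vy=-8.386
  bounce: vy ← 0.9·8.386 = 7.548

1 1.860 6.745 18.225
2 2.111 5.464 38.912
3 1.900 4.426 57.529
4 1.710 3.585 74.285
final: 74.285 7.548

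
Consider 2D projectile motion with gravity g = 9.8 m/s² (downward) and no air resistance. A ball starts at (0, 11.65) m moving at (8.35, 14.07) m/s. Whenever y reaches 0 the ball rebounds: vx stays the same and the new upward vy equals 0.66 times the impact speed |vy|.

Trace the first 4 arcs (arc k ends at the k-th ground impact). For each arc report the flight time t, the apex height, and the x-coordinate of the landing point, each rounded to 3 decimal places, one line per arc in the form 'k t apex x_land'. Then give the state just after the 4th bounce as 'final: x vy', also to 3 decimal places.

1 3.543 21.750 29.580
2 2.781 9.474 52.802
3 1.835 4.127 68.128
4 1.211 1.798 78.244
final: 78.244 3.918

Arc 1: start y=11.650, vy=14.070 → t=3.543, apex=21.750, x_land=29.580, impact vy=-20.647
  bounce: vy ← 0.66·20.647 = 13.627
Arc 2: start y=0.000, vy=13.627 → t=2.781, apex=9.474, x_land=52.802, impact vy=-13.627
  bounce: vy ← 0.66·13.627 = 8.994
Arc 3: start y=0.000, vy=8.994 → t=1.835, apex=4.127, x_land=68.128, impact vy=-8.994
  bounce: vy ← 0.66·8.994 = 5.936
Arc 4: start y=0.000, vy=5.936 → t=1.211, apex=1.798, x_land=78.244, impact vy=-5.936
  bounce: vy ← 0.66·5.936 = 3.918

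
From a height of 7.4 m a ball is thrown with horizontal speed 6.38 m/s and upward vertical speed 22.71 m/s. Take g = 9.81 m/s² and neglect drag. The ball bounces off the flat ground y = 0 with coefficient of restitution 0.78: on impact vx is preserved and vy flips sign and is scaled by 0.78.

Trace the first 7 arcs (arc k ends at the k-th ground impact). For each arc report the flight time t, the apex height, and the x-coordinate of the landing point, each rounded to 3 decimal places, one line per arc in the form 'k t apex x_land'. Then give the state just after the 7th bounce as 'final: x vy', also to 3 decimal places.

1 4.936 33.687 31.489
2 4.088 20.495 57.572
3 3.189 12.469 77.917
4 2.487 7.586 93.786
5 1.940 4.615 106.163
6 1.513 2.808 115.818
7 1.180 1.708 123.348
final: 123.348 4.516

Arc 1: start y=7.400, vy=22.710 → t=4.936, apex=33.687, x_land=31.489, impact vy=-25.709
  bounce: vy ← 0.78·25.709 = 20.053
Arc 2: start y=0.000, vy=20.053 → t=4.088, apex=20.495, x_land=57.572, impact vy=-20.053
  bounce: vy ← 0.78·20.053 = 15.641
Arc 3: start y=0.000, vy=15.641 → t=3.189, apex=12.469, x_land=77.917, impact vy=-15.641
  bounce: vy ← 0.78·15.641 = 12.200
Arc 4: start y=0.000, vy=12.200 → t=2.487, apex=7.586, x_land=93.786, impact vy=-12.200
  bounce: vy ← 0.78·12.200 = 9.516
Arc 5: start y=0.000, vy=9.516 → t=1.940, apex=4.615, x_land=106.163, impact vy=-9.516
  bounce: vy ← 0.78·9.516 = 7.423
Arc 6: start y=0.000, vy=7.423 → t=1.513, apex=2.808, x_land=115.818, impact vy=-7.423
  bounce: vy ← 0.78·7.423 = 5.790
Arc 7: start y=0.000, vy=5.790 → t=1.180, apex=1.708, x_land=123.348, impact vy=-5.790
  bounce: vy ← 0.78·5.790 = 4.516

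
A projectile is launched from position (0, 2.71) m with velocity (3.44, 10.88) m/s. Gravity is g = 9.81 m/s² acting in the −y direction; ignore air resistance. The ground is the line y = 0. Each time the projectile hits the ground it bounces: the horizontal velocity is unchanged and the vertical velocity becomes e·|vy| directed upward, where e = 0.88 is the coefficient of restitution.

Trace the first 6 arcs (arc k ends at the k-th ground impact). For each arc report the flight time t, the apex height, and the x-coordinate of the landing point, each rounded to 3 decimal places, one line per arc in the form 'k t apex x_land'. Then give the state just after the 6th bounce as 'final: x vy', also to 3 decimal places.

1 2.444 8.743 8.408
2 2.350 6.771 16.491
3 2.068 5.243 23.605
4 1.820 4.060 29.864
5 1.601 3.144 35.373
6 1.409 2.435 40.221
final: 40.221 6.083

Arc 1: start y=2.710, vy=10.880 → t=2.444, apex=8.743, x_land=8.408, impact vy=-13.098
  bounce: vy ← 0.88·13.098 = 11.526
Arc 2: start y=0.000, vy=11.526 → t=2.350, apex=6.771, x_land=16.491, impact vy=-11.526
  bounce: vy ← 0.88·11.526 = 10.143
Arc 3: start y=0.000, vy=10.143 → t=2.068, apex=5.243, x_land=23.605, impact vy=-10.143
  bounce: vy ← 0.88·10.143 = 8.926
Arc 4: start y=0.000, vy=8.926 → t=1.820, apex=4.060, x_land=29.864, impact vy=-8.926
  bounce: vy ← 0.88·8.926 = 7.855
Arc 5: start y=0.000, vy=7.855 → t=1.601, apex=3.144, x_land=35.373, impact vy=-7.855
  bounce: vy ← 0.88·7.855 = 6.912
Arc 6: start y=0.000, vy=6.912 → t=1.409, apex=2.435, x_land=40.221, impact vy=-6.912
  bounce: vy ← 0.88·6.912 = 6.083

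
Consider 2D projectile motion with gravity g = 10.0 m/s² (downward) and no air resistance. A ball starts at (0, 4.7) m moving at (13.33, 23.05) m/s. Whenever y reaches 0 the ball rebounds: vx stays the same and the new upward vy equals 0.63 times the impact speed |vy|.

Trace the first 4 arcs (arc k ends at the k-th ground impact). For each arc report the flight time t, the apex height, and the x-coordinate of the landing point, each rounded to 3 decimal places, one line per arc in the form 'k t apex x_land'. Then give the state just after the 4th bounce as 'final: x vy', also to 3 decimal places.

1 4.806 31.265 64.059
2 3.151 12.409 106.058
3 1.985 4.925 132.518
4 1.251 1.955 149.188
final: 149.188 3.939

Arc 1: start y=4.700, vy=23.050 → t=4.806, apex=31.265, x_land=64.059, impact vy=-25.006
  bounce: vy ← 0.63·25.006 = 15.754
Arc 2: start y=0.000, vy=15.754 → t=3.151, apex=12.409, x_land=106.058, impact vy=-15.754
  bounce: vy ← 0.63·15.754 = 9.925
Arc 3: start y=0.000, vy=9.925 → t=1.985, apex=4.925, x_land=132.518, impact vy=-9.925
  bounce: vy ← 0.63·9.925 = 6.253
Arc 4: start y=0.000, vy=6.253 → t=1.251, apex=1.955, x_land=149.188, impact vy=-6.253
  bounce: vy ← 0.63·6.253 = 3.939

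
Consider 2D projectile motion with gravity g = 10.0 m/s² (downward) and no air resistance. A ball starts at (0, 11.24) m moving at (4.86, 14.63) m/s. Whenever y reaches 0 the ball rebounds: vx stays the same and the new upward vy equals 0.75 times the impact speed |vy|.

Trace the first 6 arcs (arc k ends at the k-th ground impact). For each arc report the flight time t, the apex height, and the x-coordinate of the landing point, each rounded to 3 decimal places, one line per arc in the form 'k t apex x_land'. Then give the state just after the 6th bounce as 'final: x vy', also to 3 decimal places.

1 3.558 21.942 17.291
2 3.142 12.342 32.563
3 2.357 6.943 44.016
4 1.768 3.905 52.606
5 1.326 2.197 59.049
6 0.994 1.236 63.881
final: 63.881 3.728

Arc 1: start y=11.240, vy=14.630 → t=3.558, apex=21.942, x_land=17.291, impact vy=-20.948
  bounce: vy ← 0.75·20.948 = 15.711
Arc 2: start y=0.000, vy=15.711 → t=3.142, apex=12.342, x_land=32.563, impact vy=-15.711
  bounce: vy ← 0.75·15.711 = 11.783
Arc 3: start y=0.000, vy=11.783 → t=2.357, apex=6.943, x_land=44.016, impact vy=-11.783
  bounce: vy ← 0.75·11.783 = 8.838
Arc 4: start y=0.000, vy=8.838 → t=1.768, apex=3.905, x_land=52.606, impact vy=-8.838
  bounce: vy ← 0.75·8.838 = 6.628
Arc 5: start y=0.000, vy=6.628 → t=1.326, apex=2.197, x_land=59.049, impact vy=-6.628
  bounce: vy ← 0.75·6.628 = 4.971
Arc 6: start y=0.000, vy=4.971 → t=0.994, apex=1.236, x_land=63.881, impact vy=-4.971
  bounce: vy ← 0.75·4.971 = 3.728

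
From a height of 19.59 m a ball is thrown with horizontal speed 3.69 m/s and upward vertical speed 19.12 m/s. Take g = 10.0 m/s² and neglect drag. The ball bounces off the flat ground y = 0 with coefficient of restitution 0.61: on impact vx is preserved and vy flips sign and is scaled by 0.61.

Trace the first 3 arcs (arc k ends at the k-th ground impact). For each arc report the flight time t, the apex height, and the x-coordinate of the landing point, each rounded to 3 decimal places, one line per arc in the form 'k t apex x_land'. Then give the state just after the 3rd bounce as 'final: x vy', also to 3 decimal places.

Arc 1: start y=19.590, vy=19.120 → t=4.664, apex=37.869, x_land=17.210, impact vy=-27.520
  bounce: vy ← 0.61·27.520 = 16.787
Arc 2: start y=0.000, vy=16.787 → t=3.357, apex=14.091, x_land=29.599, impact vy=-16.787
  bounce: vy ← 0.61·16.787 = 10.240
Arc 3: start y=0.000, vy=10.240 → t=2.048, apex=5.243, x_land=37.157, impact vy=-10.240
  bounce: vy ← 0.61·10.240 = 6.247

1 4.664 37.869 17.210
2 3.357 14.091 29.599
3 2.048 5.243 37.157
final: 37.157 6.247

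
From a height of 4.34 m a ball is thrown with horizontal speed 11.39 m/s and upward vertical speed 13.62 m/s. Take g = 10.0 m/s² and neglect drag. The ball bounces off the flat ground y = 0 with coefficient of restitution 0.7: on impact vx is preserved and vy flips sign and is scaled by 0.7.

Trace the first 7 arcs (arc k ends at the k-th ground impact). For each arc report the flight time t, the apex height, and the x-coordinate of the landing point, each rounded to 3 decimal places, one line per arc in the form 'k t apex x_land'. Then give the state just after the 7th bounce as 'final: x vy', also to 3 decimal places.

Arc 1: start y=4.340, vy=13.620 → t=3.012, apex=13.615, x_land=34.309, impact vy=-16.502
  bounce: vy ← 0.7·16.502 = 11.551
Arc 2: start y=0.000, vy=11.551 → t=2.310, apex=6.671, x_land=60.622, impact vy=-11.551
  bounce: vy ← 0.7·11.551 = 8.086
Arc 3: start y=0.000, vy=8.086 → t=1.617, apex=3.269, x_land=79.042, impact vy=-8.086
  bounce: vy ← 0.7·8.086 = 5.660
Arc 4: start y=0.000, vy=5.660 → t=1.132, apex=1.602, x_land=91.935, impact vy=-5.660
  bounce: vy ← 0.7·5.660 = 3.962
Arc 5: start y=0.000, vy=3.962 → t=0.792, apex=0.785, x_land=100.961, impact vy=-3.962
  bounce: vy ← 0.7·3.962 = 2.773
Arc 6: start y=0.000, vy=2.773 → t=0.555, apex=0.385, x_land=107.279, impact vy=-2.773
  bounce: vy ← 0.7·2.773 = 1.941
Arc 7: start y=0.000, vy=1.941 → t=0.388, apex=0.188, x_land=111.701, impact vy=-1.941
  bounce: vy ← 0.7·1.941 = 1.359

1 3.012 13.615 34.309
2 2.310 6.671 60.622
3 1.617 3.269 79.042
4 1.132 1.602 91.935
5 0.792 0.785 100.961
6 0.555 0.385 107.279
7 0.388 0.188 111.701
final: 111.701 1.359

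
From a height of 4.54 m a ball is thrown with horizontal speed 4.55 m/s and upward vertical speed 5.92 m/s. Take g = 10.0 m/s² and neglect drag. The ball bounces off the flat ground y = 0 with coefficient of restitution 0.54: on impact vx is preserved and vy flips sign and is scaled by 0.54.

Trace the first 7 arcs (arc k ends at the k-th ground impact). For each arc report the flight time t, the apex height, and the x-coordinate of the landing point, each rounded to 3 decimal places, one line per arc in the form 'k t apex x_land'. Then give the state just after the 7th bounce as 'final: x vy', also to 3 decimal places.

1 1.714 6.292 7.798
2 1.212 1.835 13.310
3 0.654 0.535 16.287
4 0.353 0.156 17.895
5 0.191 0.045 18.763
6 0.103 0.013 19.231
7 0.056 0.004 19.485
final: 19.485 0.150

Arc 1: start y=4.540, vy=5.920 → t=1.714, apex=6.292, x_land=7.798, impact vy=-11.218
  bounce: vy ← 0.54·11.218 = 6.058
Arc 2: start y=0.000, vy=6.058 → t=1.212, apex=1.835, x_land=13.310, impact vy=-6.058
  bounce: vy ← 0.54·6.058 = 3.271
Arc 3: start y=0.000, vy=3.271 → t=0.654, apex=0.535, x_land=16.287, impact vy=-3.271
  bounce: vy ← 0.54·3.271 = 1.766
Arc 4: start y=0.000, vy=1.766 → t=0.353, apex=0.156, x_land=17.895, impact vy=-1.766
  bounce: vy ← 0.54·1.766 = 0.954
Arc 5: start y=0.000, vy=0.954 → t=0.191, apex=0.045, x_land=18.763, impact vy=-0.954
  bounce: vy ← 0.54·0.954 = 0.515
Arc 6: start y=0.000, vy=0.515 → t=0.103, apex=0.013, x_land=19.231, impact vy=-0.515
  bounce: vy ← 0.54·0.515 = 0.278
Arc 7: start y=0.000, vy=0.278 → t=0.056, apex=0.004, x_land=19.485, impact vy=-0.278
  bounce: vy ← 0.54·0.278 = 0.150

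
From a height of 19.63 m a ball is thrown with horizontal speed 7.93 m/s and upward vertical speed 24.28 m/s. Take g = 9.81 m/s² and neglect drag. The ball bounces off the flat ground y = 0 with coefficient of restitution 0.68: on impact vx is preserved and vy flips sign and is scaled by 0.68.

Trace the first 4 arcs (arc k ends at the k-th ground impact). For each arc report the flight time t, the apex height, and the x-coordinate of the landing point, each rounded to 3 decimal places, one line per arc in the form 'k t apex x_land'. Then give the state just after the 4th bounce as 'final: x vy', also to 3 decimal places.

1 5.657 49.677 44.864
2 4.328 22.971 79.185
3 2.943 10.622 102.524
4 2.001 4.911 118.394
final: 118.394 6.675

Arc 1: start y=19.630, vy=24.280 → t=5.657, apex=49.677, x_land=44.864, impact vy=-31.220
  bounce: vy ← 0.68·31.220 = 21.229
Arc 2: start y=0.000, vy=21.229 → t=4.328, apex=22.971, x_land=79.185, impact vy=-21.229
  bounce: vy ← 0.68·21.229 = 14.436
Arc 3: start y=0.000, vy=14.436 → t=2.943, apex=10.622, x_land=102.524, impact vy=-14.436
  bounce: vy ← 0.68·14.436 = 9.816
Arc 4: start y=0.000, vy=9.816 → t=2.001, apex=4.911, x_land=118.394, impact vy=-9.816
  bounce: vy ← 0.68·9.816 = 6.675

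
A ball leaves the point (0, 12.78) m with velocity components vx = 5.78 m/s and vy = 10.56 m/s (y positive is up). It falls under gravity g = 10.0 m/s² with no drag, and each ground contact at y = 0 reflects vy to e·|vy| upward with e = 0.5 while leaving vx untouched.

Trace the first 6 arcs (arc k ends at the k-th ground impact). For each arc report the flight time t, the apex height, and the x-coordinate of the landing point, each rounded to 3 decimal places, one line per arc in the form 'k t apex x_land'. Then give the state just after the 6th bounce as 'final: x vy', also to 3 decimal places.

Arc 1: start y=12.780, vy=10.560 → t=2.972, apex=18.356, x_land=17.178, impact vy=-19.160
  bounce: vy ← 0.5·19.160 = 9.580
Arc 2: start y=0.000, vy=9.580 → t=1.916, apex=4.589, x_land=28.253, impact vy=-9.580
  bounce: vy ← 0.5·9.580 = 4.790
Arc 3: start y=0.000, vy=4.790 → t=0.958, apex=1.147, x_land=33.790, impact vy=-4.790
  bounce: vy ← 0.5·4.790 = 2.395
Arc 4: start y=0.000, vy=2.395 → t=0.479, apex=0.287, x_land=36.559, impact vy=-2.395
  bounce: vy ← 0.5·2.395 = 1.198
Arc 5: start y=0.000, vy=1.198 → t=0.240, apex=0.072, x_land=37.943, impact vy=-1.198
  bounce: vy ← 0.5·1.198 = 0.599
Arc 6: start y=0.000, vy=0.599 → t=0.120, apex=0.018, x_land=38.635, impact vy=-0.599
  bounce: vy ← 0.5·0.599 = 0.299

1 2.972 18.356 17.178
2 1.916 4.589 28.253
3 0.958 1.147 33.790
4 0.479 0.287 36.559
5 0.240 0.072 37.943
6 0.120 0.018 38.635
final: 38.635 0.299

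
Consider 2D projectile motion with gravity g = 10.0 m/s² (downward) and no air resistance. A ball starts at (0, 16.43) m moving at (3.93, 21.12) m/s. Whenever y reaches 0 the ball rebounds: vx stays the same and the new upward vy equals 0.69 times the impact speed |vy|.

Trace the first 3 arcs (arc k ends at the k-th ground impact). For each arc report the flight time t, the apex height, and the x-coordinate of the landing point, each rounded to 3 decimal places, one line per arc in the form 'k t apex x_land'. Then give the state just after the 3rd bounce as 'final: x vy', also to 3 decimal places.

Arc 1: start y=16.430, vy=21.120 → t=4.895, apex=38.733, x_land=19.238, impact vy=-27.833
  bounce: vy ← 0.69·27.833 = 19.205
Arc 2: start y=0.000, vy=19.205 → t=3.841, apex=18.441, x_land=34.333, impact vy=-19.205
  bounce: vy ← 0.69·19.205 = 13.251
Arc 3: start y=0.000, vy=13.251 → t=2.650, apex=8.780, x_land=44.748, impact vy=-13.251
  bounce: vy ← 0.69·13.251 = 9.143

1 4.895 38.733 19.238
2 3.841 18.441 34.333
3 2.650 8.780 44.748
final: 44.748 9.143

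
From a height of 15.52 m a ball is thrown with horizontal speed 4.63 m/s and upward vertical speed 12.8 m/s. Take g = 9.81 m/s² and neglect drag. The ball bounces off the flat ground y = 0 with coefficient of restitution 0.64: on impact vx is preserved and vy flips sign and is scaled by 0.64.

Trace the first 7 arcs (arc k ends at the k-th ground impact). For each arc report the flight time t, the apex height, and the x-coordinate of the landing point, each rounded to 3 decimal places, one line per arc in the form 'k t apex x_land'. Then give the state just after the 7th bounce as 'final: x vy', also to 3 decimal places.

Arc 1: start y=15.520, vy=12.800 → t=3.511, apex=23.871, x_land=16.255, impact vy=-21.641
  bounce: vy ← 0.64·21.641 = 13.850
Arc 2: start y=0.000, vy=13.850 → t=2.824, apex=9.777, x_land=29.329, impact vy=-13.850
  bounce: vy ← 0.64·13.850 = 8.864
Arc 3: start y=0.000, vy=8.864 → t=1.807, apex=4.005, x_land=37.696, impact vy=-8.864
  bounce: vy ← 0.64·8.864 = 5.673
Arc 4: start y=0.000, vy=5.673 → t=1.157, apex=1.640, x_land=43.051, impact vy=-5.673
  bounce: vy ← 0.64·5.673 = 3.631
Arc 5: start y=0.000, vy=3.631 → t=0.740, apex=0.672, x_land=46.479, impact vy=-3.631
  bounce: vy ← 0.64·3.631 = 2.324
Arc 6: start y=0.000, vy=2.324 → t=0.474, apex=0.275, x_land=48.672, impact vy=-2.324
  bounce: vy ← 0.64·2.324 = 1.487
Arc 7: start y=0.000, vy=1.487 → t=0.303, apex=0.113, x_land=50.076, impact vy=-1.487
  bounce: vy ← 0.64·1.487 = 0.952

1 3.511 23.871 16.255
2 2.824 9.777 29.329
3 1.807 4.005 37.696
4 1.157 1.640 43.051
5 0.740 0.672 46.479
6 0.474 0.275 48.672
7 0.303 0.113 50.076
final: 50.076 0.952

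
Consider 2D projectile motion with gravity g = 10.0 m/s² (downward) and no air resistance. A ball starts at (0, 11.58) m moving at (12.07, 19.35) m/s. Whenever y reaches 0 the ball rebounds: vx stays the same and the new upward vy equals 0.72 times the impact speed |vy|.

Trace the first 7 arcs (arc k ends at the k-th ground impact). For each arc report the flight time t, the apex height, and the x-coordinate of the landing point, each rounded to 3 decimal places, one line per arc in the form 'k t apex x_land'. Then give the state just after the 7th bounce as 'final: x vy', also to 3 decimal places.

Arc 1: start y=11.580, vy=19.350 → t=4.397, apex=30.301, x_land=53.069, impact vy=-24.618
  bounce: vy ← 0.72·24.618 = 17.725
Arc 2: start y=0.000, vy=17.725 → t=3.545, apex=15.708, x_land=95.856, impact vy=-17.725
  bounce: vy ← 0.72·17.725 = 12.762
Arc 3: start y=0.000, vy=12.762 → t=2.552, apex=8.143, x_land=126.663, impact vy=-12.762
  bounce: vy ← 0.72·12.762 = 9.188
Arc 4: start y=0.000, vy=9.188 → t=1.838, apex=4.221, x_land=148.844, impact vy=-9.188
  bounce: vy ← 0.72·9.188 = 6.616
Arc 5: start y=0.000, vy=6.616 → t=1.323, apex=2.188, x_land=164.814, impact vy=-6.616
  bounce: vy ← 0.72·6.616 = 4.763
Arc 6: start y=0.000, vy=4.763 → t=0.953, apex=1.134, x_land=176.313, impact vy=-4.763
  bounce: vy ← 0.72·4.763 = 3.430
Arc 7: start y=0.000, vy=3.430 → t=0.686, apex=0.588, x_land=184.592, impact vy=-3.430
  bounce: vy ← 0.72·3.430 = 2.469

1 4.397 30.301 53.069
2 3.545 15.708 95.856
3 2.552 8.143 126.663
4 1.838 4.221 148.844
5 1.323 2.188 164.814
6 0.953 1.134 176.313
7 0.686 0.588 184.592
final: 184.592 2.469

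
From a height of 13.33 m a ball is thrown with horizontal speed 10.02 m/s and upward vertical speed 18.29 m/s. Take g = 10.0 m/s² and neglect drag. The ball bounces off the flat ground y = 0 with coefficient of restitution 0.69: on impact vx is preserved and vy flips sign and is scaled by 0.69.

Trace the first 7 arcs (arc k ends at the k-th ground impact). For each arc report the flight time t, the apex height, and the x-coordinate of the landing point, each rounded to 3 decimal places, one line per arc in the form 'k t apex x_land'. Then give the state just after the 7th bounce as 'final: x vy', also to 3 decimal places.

Arc 1: start y=13.330, vy=18.290 → t=4.281, apex=30.056, x_land=42.893, impact vy=-24.518
  bounce: vy ← 0.69·24.518 = 16.917
Arc 2: start y=0.000, vy=16.917 → t=3.383, apex=14.310, x_land=76.796, impact vy=-16.917
  bounce: vy ← 0.69·16.917 = 11.673
Arc 3: start y=0.000, vy=11.673 → t=2.335, apex=6.813, x_land=100.188, impact vy=-11.673
  bounce: vy ← 0.69·11.673 = 8.054
Arc 4: start y=0.000, vy=8.054 → t=1.611, apex=3.244, x_land=116.329, impact vy=-8.054
  bounce: vy ← 0.69·8.054 = 5.557
Arc 5: start y=0.000, vy=5.557 → t=1.111, apex=1.544, x_land=127.466, impact vy=-5.557
  bounce: vy ← 0.69·5.557 = 3.835
Arc 6: start y=0.000, vy=3.835 → t=0.767, apex=0.735, x_land=135.151, impact vy=-3.835
  bounce: vy ← 0.69·3.835 = 2.646
Arc 7: start y=0.000, vy=2.646 → t=0.529, apex=0.350, x_land=140.453, impact vy=-2.646
  bounce: vy ← 0.69·2.646 = 1.826

1 4.281 30.056 42.893
2 3.383 14.310 76.796
3 2.335 6.813 100.188
4 1.611 3.244 116.329
5 1.111 1.544 127.466
6 0.767 0.735 135.151
7 0.529 0.350 140.453
final: 140.453 1.826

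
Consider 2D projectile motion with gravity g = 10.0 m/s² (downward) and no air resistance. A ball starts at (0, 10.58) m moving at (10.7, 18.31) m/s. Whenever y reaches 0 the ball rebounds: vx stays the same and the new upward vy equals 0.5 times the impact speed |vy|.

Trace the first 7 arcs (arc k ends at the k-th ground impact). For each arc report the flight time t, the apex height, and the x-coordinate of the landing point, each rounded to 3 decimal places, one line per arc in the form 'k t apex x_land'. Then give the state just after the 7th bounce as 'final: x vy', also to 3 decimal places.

1 4.169 27.343 44.614
2 2.338 6.836 69.636
3 1.169 1.709 82.146
4 0.585 0.427 88.402
5 0.292 0.107 91.530
6 0.146 0.027 93.094
7 0.073 0.007 93.875
final: 93.875 0.183

Arc 1: start y=10.580, vy=18.310 → t=4.169, apex=27.343, x_land=44.614, impact vy=-23.385
  bounce: vy ← 0.5·23.385 = 11.692
Arc 2: start y=0.000, vy=11.692 → t=2.338, apex=6.836, x_land=69.636, impact vy=-11.692
  bounce: vy ← 0.5·11.692 = 5.846
Arc 3: start y=0.000, vy=5.846 → t=1.169, apex=1.709, x_land=82.146, impact vy=-5.846
  bounce: vy ← 0.5·5.846 = 2.923
Arc 4: start y=0.000, vy=2.923 → t=0.585, apex=0.427, x_land=88.402, impact vy=-2.923
  bounce: vy ← 0.5·2.923 = 1.462
Arc 5: start y=0.000, vy=1.462 → t=0.292, apex=0.107, x_land=91.530, impact vy=-1.462
  bounce: vy ← 0.5·1.462 = 0.731
Arc 6: start y=0.000, vy=0.731 → t=0.146, apex=0.027, x_land=93.094, impact vy=-0.731
  bounce: vy ← 0.5·0.731 = 0.365
Arc 7: start y=0.000, vy=0.365 → t=0.073, apex=0.007, x_land=93.875, impact vy=-0.365
  bounce: vy ← 0.5·0.365 = 0.183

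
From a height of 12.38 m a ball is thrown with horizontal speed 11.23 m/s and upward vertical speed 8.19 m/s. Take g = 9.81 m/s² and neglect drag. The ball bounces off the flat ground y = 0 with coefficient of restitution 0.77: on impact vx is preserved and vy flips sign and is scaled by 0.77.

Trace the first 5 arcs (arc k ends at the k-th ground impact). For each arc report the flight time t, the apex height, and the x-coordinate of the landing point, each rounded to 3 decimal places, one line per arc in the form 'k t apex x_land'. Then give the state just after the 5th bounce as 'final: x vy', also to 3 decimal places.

1 2.630 15.799 29.530
2 2.764 9.367 60.568
3 2.128 5.554 84.467
4 1.639 3.293 102.869
5 1.262 1.952 117.039
final: 117.039 4.766

Arc 1: start y=12.380, vy=8.190 → t=2.630, apex=15.799, x_land=29.530, impact vy=-17.606
  bounce: vy ← 0.77·17.606 = 13.557
Arc 2: start y=0.000, vy=13.557 → t=2.764, apex=9.367, x_land=60.568, impact vy=-13.557
  bounce: vy ← 0.77·13.557 = 10.439
Arc 3: start y=0.000, vy=10.439 → t=2.128, apex=5.554, x_land=84.467, impact vy=-10.439
  bounce: vy ← 0.77·10.439 = 8.038
Arc 4: start y=0.000, vy=8.038 → t=1.639, apex=3.293, x_land=102.869, impact vy=-8.038
  bounce: vy ← 0.77·8.038 = 6.189
Arc 5: start y=0.000, vy=6.189 → t=1.262, apex=1.952, x_land=117.039, impact vy=-6.189
  bounce: vy ← 0.77·6.189 = 4.766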